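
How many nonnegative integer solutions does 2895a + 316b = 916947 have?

1

gcd(2895, 316) = 1  (2895 = 9·316 + 51, 316 = 6·51 + 10, 51 = 5·10 + 1, 10 = 10·1).
Back-substituting, 2895·(31) + 316·(-284) = 1.
Scale by 916947: one solution is (28425357, -260412948). Reduce a mod 316: (209, 987).
General: a = 209 + 316t, b = 987 - 2895t.
a ≥ 0 ⇒ t ≥ 0; b ≥ 0 ⇒ t ≤ 0. So t ∈ [0, 0]: 1 solution.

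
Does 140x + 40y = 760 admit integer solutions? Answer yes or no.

gcd(140, 40) = 20  (140 = 3·40 + 20, 40 = 2·20).
20 divides 760, so integer solutions exist.

yes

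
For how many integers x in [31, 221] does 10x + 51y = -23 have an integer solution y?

gcd(51, 10):
  51 = 5*10 + 1
  10 = 10*1
so gcd(51, 10) = 1.
Back-substitute for Bézout coefficients:
  1 = 51 - 5*10
  ... = 10*(-5) + 51*(1)
Scale by -23: particular solution (115, -23); reduce x mod 51: (13, -3).
General solution: x = 13 + 51t, y = -3 - 10t for integer t.
31 ≤ 13 + 51t ≤ 221 gives t ∈ [1, 4], which is 4 values.

4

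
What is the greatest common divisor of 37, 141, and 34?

1

gcd(141, 37) = 1.
gcd(1, 34) = 1.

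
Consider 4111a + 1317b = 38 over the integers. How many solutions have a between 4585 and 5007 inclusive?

gcd(4111, 1317) = 1  (4111 = 3*1317 + 160, 1317 = 8*160 + 37, 160 = 4*37 + 12, 37 = 3*12 + 1, 12 = 12*1).
Back-substituting, 4111*(-107) + 1317*(334) = 1.
Scale by 38: particular solution (-4066, 12692); reduce a mod 1317: (1202, -3752).
General solution: a = 1202 + 1317t, b = -3752 - 4111t for integer t.
4585 ≤ 1202 + 1317t ≤ 5007 gives t ∈ [3, 2], which is 0 values.

0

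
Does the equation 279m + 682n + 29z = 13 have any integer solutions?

yes

gcd(682, 279) = 31  (682 = 2×279 + 124, 279 = 2×124 + 31, 124 = 4×31).
gcd(31, 29) = 1.
1 divides 13, so integer solutions exist.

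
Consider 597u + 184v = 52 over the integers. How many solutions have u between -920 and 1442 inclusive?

gcd(597, 184) = 1.
By Bézout, 597*(45) + 184*(-146) = 1.
Particular solution: (132, -428).
General solution: u = 132 + 184t, v = -428 - 597t for integer t.
-920 ≤ 132 + 184t ≤ 1442 gives t ∈ [-5, 7], which is 13 values.

13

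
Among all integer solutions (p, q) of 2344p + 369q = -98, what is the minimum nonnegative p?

232

gcd(2344, 369):
  2344 = 6×369 + 130
  369 = 2×130 + 109
  130 = 1×109 + 21
  109 = 5×21 + 4
  21 = 5×4 + 1
  4 = 4×1
so gcd(2344, 369) = 1.
1 divides -98, so solutions exist.
Back-substitute for Bézout coefficients:
  1 = 21 - 5×4
  ... = 2344×(88) + 369×(-559)
Scale by -98/1 = -98: (p₀, q₀) = (-8624, 54782).
General solution: p = -8624 + 369t, q = 54782 - 2344t for integer t.
p ≥ 0: smallest is -8624 mod 369 = 232 (at t = 24), with q = -1474.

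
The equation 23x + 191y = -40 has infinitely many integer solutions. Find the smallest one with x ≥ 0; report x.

73

gcd(191, 23) = 1  (191 = 8×23 + 7, 23 = 3×7 + 2, 7 = 3×2 + 1, 2 = 2×1).
1 divides -40, so solutions exist.
Back-substituting, 23×(-83) + 191×(10) = 1.
Scale by -40/1 = -40: (x₀, y₀) = (3320, -400).
General solution: x = 3320 + 191t, y = -400 - 23t for integer t.
x ≥ 0: smallest is 3320 mod 191 = 73 (at t = -17), with y = -9.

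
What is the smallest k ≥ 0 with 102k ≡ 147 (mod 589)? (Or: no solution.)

192

gcd(589, 102) = 1  (589 = 5×102 + 79, 102 = 1×79 + 23, 79 = 3×23 + 10, 23 = 2×10 + 3, 10 = 3×3 + 1, 3 = 3×1).
1 divides 147, so solutions exist.
Back-substituting, 102×(-179) + 589×(31) = 1.
So 102×(-179) ≡ 1 (mod 589); multiply by 147: k ≡ -26313 (mod 589).
Smallest nonnegative: k = -26313 mod 589 = 192.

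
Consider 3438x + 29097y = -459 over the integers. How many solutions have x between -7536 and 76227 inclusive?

gcd(29097, 3438):
  29097 = 8·3438 + 1593
  3438 = 2·1593 + 252
  1593 = 6·252 + 81
  252 = 3·81 + 9
  81 = 9·9
so gcd(29097, 3438) = 9.
Back-substitute for Bézout coefficients:
  9 = 252 - 3·81
  ... = 3438·(347) + 29097·(-41)
Scale by -51: particular solution (-17697, 2091); reduce x mod 3233: (1701, -201).
General solution: x = 1701 + 3233t, y = -201 - 382t for integer t.
-7536 ≤ 1701 + 3233t ≤ 76227 gives t ∈ [-2, 23], which is 26 values.

26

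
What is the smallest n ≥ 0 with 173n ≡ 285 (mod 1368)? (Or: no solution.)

57

gcd(1368, 173) = 1  (1368 = 7*173 + 157, 173 = 1*157 + 16, 157 = 9*16 + 13, 16 = 1*13 + 3, 13 = 4*3 + 1, 3 = 3*1).
1 divides 285, so solutions exist.
Back-substituting, 173*(-427) + 1368*(54) = 1.
So 173*(-427) ≡ 1 (mod 1368); multiply by 285: n ≡ -121695 (mod 1368).
Smallest nonnegative: n = -121695 mod 1368 = 57.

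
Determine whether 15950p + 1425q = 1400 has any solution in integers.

gcd(15950, 1425) = 25  (15950 = 11*1425 + 275, 1425 = 5*275 + 50, 275 = 5*50 + 25, 50 = 2*25).
25 divides 1400, so integer solutions exist.

yes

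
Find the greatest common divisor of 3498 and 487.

gcd(3498, 487):
  3498 = 7×487 + 89
  487 = 5×89 + 42
  89 = 2×42 + 5
  42 = 8×5 + 2
  5 = 2×2 + 1
  2 = 2×1
so gcd(3498, 487) = 1.

1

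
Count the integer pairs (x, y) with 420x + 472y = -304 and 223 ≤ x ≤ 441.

gcd(472, 420) = 4.
By Bézout, 420*(9) + 472*(-8) = 4.
Particular solution: (24, -22).
General solution: x = 24 + 118t, y = -22 - 105t for integer t.
223 ≤ 24 + 118t ≤ 441 gives t ∈ [2, 3], which is 2 values.

2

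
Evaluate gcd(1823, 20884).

1

gcd(20884, 1823) = 1  (20884 = 11·1823 + 831, 1823 = 2·831 + 161, 831 = 5·161 + 26, 161 = 6·26 + 5, 26 = 5·5 + 1, 5 = 5·1).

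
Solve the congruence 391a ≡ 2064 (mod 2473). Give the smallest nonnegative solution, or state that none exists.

954

gcd(2473, 391) = 1.
1 divides 2064, so solutions exist.
By Bézout, 391×(-740) + 2473×(117) = 1.
So 391×(-740) ≡ 1 (mod 2473); multiply by 2064: a ≡ -1527360 (mod 2473).
Smallest nonnegative: a = -1527360 mod 2473 = 954.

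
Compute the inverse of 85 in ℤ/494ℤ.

93

gcd(494, 85):
  494 = 5*85 + 69
  85 = 1*69 + 16
  69 = 4*16 + 5
  16 = 3*5 + 1
  5 = 5*1
so gcd(494, 85) = 1.
Back-substitute for Bézout coefficients:
  1 = 16 - 3*5
  ... = 85*(93) + 494*(-16)
So 85*93 ≡ 1 (mod 494), and 93 mod 494 = 93.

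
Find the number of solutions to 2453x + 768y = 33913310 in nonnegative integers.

18

gcd(2453, 768):
  2453 = 3×768 + 149
  768 = 5×149 + 23
  149 = 6×23 + 11
  23 = 2×11 + 1
  11 = 11×1
so gcd(2453, 768) = 1.
Back-substitute for Bézout coefficients:
  1 = 23 - 2×11
  ... = 2453×(-67) + 768×(214)
Scale by 33913310: one solution is (-2272191770, 7257448340). Reduce x mod 768: (742, 41788).
General: x = 742 + 768t, y = 41788 - 2453t.
x ≥ 0 ⇒ t ≥ 0; y ≥ 0 ⇒ t ≤ 17. So t ∈ [0, 17]: 18 solutions.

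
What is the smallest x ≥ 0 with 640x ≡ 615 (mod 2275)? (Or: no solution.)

gcd(2275, 640):
  2275 = 3×640 + 355
  640 = 1×355 + 285
  355 = 1×285 + 70
  285 = 4×70 + 5
  70 = 14×5
so gcd(2275, 640) = 5.
5 divides 615, so solutions exist.
Back-substitute for Bézout coefficients:
  5 = 285 - 4×70
  ... = 640×(32) + 2275×(-9)
So 640×(32) ≡ 5 (mod 2275); multiply by 123: x ≡ 3936 (mod 455).
Smallest nonnegative: x = 3936 mod 455 = 296.

296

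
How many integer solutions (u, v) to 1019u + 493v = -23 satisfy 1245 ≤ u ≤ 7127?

12

gcd(1019, 493) = 1.
By Bézout, 1019×(-239) + 493×(494) = 1.
Particular solution: (74, -153).
General solution: u = 74 + 493t, v = -153 - 1019t for integer t.
1245 ≤ 74 + 493t ≤ 7127 gives t ∈ [3, 14], which is 12 values.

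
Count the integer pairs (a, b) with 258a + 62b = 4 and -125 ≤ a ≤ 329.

gcd(258, 62) = 2.
By Bézout, 258×(-6) + 62×(25) = 2.
Particular solution: (19, -79).
General solution: a = 19 + 31t, b = -79 - 129t for integer t.
-125 ≤ 19 + 31t ≤ 329 gives t ∈ [-4, 10], which is 15 values.

15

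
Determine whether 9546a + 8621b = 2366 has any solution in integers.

no

gcd(9546, 8621) = 37.
37 does not divide 2366 (remainder 35), so no integer solutions.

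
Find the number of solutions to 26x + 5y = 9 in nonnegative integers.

gcd(26, 5) = 1  (26 = 5*5 + 1, 5 = 5*1).
Back-substituting, 26*(1) + 5*(-5) = 1.
Scale by 9: one solution is (9, -45). Reduce x mod 5: (4, -19).
General: x = 4 + 5t, y = -19 - 26t.
x ≥ 0 ⇒ t ≥ 0; y ≥ 0 ⇒ t ≤ -1. So t ∈ [0, -1]: 0 solutions.

0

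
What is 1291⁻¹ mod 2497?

gcd(2497, 1291):
  2497 = 1*1291 + 1206
  1291 = 1*1206 + 85
  1206 = 14*85 + 16
  85 = 5*16 + 5
  16 = 3*5 + 1
  5 = 5*1
so gcd(2497, 1291) = 1.
Back-substitute for Bézout coefficients:
  1 = 16 - 3*5
  ... = 1291*(-470) + 2497*(243)
So 1291*-470 ≡ 1 (mod 2497), and -470 mod 2497 = 2027.

2027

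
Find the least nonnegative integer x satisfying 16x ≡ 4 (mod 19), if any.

5

gcd(19, 16):
  19 = 1*16 + 3
  16 = 5*3 + 1
  3 = 3*1
so gcd(19, 16) = 1.
1 divides 4, so solutions exist.
Back-substitute for Bézout coefficients:
  1 = 16 - 5*3
  ... = 16*(6) + 19*(-5)
So 16*(6) ≡ 1 (mod 19); multiply by 4: x ≡ 24 (mod 19).
Smallest nonnegative: x = 24 mod 19 = 5.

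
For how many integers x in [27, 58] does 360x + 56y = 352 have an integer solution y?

4

gcd(360, 56) = 8.
By Bézout, 360*(-2) + 56*(13) = 8.
Particular solution: (3, -13).
General solution: x = 3 + 7t, y = -13 - 45t for integer t.
27 ≤ 3 + 7t ≤ 58 gives t ∈ [4, 7], which is 4 values.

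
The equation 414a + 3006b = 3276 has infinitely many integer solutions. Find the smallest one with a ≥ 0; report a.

gcd(3006, 414):
  3006 = 7×414 + 108
  414 = 3×108 + 90
  108 = 1×90 + 18
  90 = 5×18
so gcd(3006, 414) = 18.
18 divides 3276, so solutions exist.
Back-substitute for Bézout coefficients:
  18 = 108 - 1×90
  ... = 414×(-29) + 3006×(4)
Scale by 3276/18 = 182: (a₀, b₀) = (-5278, 728).
General solution: a = -5278 + 167t, b = 728 - 23t for integer t.
a ≥ 0: smallest is -5278 mod 167 = 66 (at t = 32), with b = -8.

66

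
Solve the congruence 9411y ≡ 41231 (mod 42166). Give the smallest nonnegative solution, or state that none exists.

14109

gcd(42166, 9411) = 1  (42166 = 4·9411 + 4522, 9411 = 2·4522 + 367, 4522 = 12·367 + 118, 367 = 3·118 + 13, 118 = 9·13 + 1, 13 = 13·1).
1 divides 41231, so solutions exist.
Back-substituting, 9411·(-3217) + 42166·(718) = 1.
So 9411·(-3217) ≡ 1 (mod 42166); multiply by 41231: y ≡ -132640127 (mod 42166).
Smallest nonnegative: y = -132640127 mod 42166 = 14109.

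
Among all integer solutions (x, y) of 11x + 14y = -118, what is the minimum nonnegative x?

2

gcd(14, 11) = 1.
1 divides -118, so solutions exist.
By Bézout, 11·(-5) + 14·(4) = 1.
Scale by -118/1 = -118: (x₀, y₀) = (590, -472).
General solution: x = 590 + 14t, y = -472 - 11t for integer t.
x ≥ 0: smallest is 590 mod 14 = 2 (at t = -42), with y = -10.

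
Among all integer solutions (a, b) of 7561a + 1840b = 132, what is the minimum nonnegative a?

852

gcd(7561, 1840) = 1.
1 divides 132, so solutions exist.
By Bézout, 7561*(-119) + 1840*(489) = 1.
Scale by 132/1 = 132: (a₀, b₀) = (-15708, 64548).
General solution: a = -15708 + 1840t, b = 64548 - 7561t for integer t.
a ≥ 0: smallest is -15708 mod 1840 = 852 (at t = 9), with b = -3501.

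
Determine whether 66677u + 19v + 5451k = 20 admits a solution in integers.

yes

gcd(66677, 19) = 1.
gcd(1, 5451) = 1.
1 divides 20, so integer solutions exist.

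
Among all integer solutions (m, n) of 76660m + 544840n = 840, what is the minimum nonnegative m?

gcd(544840, 76660) = 20  (544840 = 7×76660 + 8220, 76660 = 9×8220 + 2680, 8220 = 3×2680 + 180, 2680 = 14×180 + 160, 180 = 1×160 + 20, 160 = 8×20).
20 divides 840, so solutions exist.
Back-substituting, 76660×(-3049) + 544840×(429) = 20.
Scale by 840/20 = 42: (m₀, n₀) = (-128058, 18018).
General solution: m = -128058 + 27242t, n = 18018 - 3833t for integer t.
m ≥ 0: smallest is -128058 mod 27242 = 8152 (at t = 5), with n = -1147.

8152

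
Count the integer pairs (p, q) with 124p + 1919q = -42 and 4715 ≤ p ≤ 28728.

13

gcd(1919, 124) = 1.
By Bézout, 124×(325) + 1919×(-21) = 1.
Particular solution: (1702, -110).
General solution: p = 1702 + 1919t, q = -110 - 124t for integer t.
4715 ≤ 1702 + 1919t ≤ 28728 gives t ∈ [2, 14], which is 13 values.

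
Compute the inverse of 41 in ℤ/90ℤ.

11

gcd(90, 41) = 1.
By Bézout, 41×(11) + 90×(-5) = 1.
So 41×11 ≡ 1 (mod 90), and 11 mod 90 = 11.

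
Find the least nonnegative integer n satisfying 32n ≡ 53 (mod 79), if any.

gcd(79, 32) = 1  (79 = 2*32 + 15, 32 = 2*15 + 2, 15 = 7*2 + 1, 2 = 2*1).
1 divides 53, so solutions exist.
Back-substituting, 32*(-37) + 79*(15) = 1.
So 32*(-37) ≡ 1 (mod 79); multiply by 53: n ≡ -1961 (mod 79).
Smallest nonnegative: n = -1961 mod 79 = 14.

14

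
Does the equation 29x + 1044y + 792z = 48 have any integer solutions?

gcd(1044, 29) = 29  (1044 = 36×29).
gcd(29, 792) = 1.
1 divides 48, so integer solutions exist.

yes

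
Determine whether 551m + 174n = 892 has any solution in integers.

no

gcd(551, 174) = 29  (551 = 3×174 + 29, 174 = 6×29).
29 does not divide 892 (remainder 22), so no integer solutions.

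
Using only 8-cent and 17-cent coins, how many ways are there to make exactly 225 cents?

2

Need nonnegative integers with 8j + 17k = 225.
gcd(8, 17) = 1, and 8·(-2) + 17·(1) = 1.
So (j₀, k₀) = (-450, 225); general j = -450 + 17t, k = 225 - 8t.
j ≥ 0 ⇒ t ≥ 27; k ≥ 0 ⇒ t ≤ 28. That's 2 values of t.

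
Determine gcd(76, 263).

gcd(263, 76) = 1  (263 = 3×76 + 35, 76 = 2×35 + 6, 35 = 5×6 + 5, 6 = 1×5 + 1, 5 = 5×1).

1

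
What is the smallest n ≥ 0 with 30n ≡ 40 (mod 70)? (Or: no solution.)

6

gcd(70, 30) = 10  (70 = 2*30 + 10, 30 = 3*10).
10 divides 40, so solutions exist.
Back-substituting, 30*(-2) + 70*(1) = 10.
So 30*(-2) ≡ 10 (mod 70); multiply by 4: n ≡ -8 (mod 7).
Smallest nonnegative: n = -8 mod 7 = 6.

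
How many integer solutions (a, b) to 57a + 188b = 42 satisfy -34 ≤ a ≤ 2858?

gcd(188, 57) = 1  (188 = 3×57 + 17, 57 = 3×17 + 6, 17 = 2×6 + 5, 6 = 1×5 + 1, 5 = 5×1).
Back-substituting, 57×(33) + 188×(-10) = 1.
Scale by 42: particular solution (1386, -420); reduce a mod 188: (70, -21).
General solution: a = 70 + 188t, b = -21 - 57t for integer t.
-34 ≤ 70 + 188t ≤ 2858 gives t ∈ [0, 14], which is 15 values.

15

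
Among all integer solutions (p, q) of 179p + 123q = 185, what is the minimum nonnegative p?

67

gcd(179, 123):
  179 = 1*123 + 56
  123 = 2*56 + 11
  56 = 5*11 + 1
  11 = 11*1
so gcd(179, 123) = 1.
1 divides 185, so solutions exist.
Back-substitute for Bézout coefficients:
  1 = 56 - 5*11
  ... = 179*(11) + 123*(-16)
Scale by 185/1 = 185: (p₀, q₀) = (2035, -2960).
General solution: p = 2035 + 123t, q = -2960 - 179t for integer t.
p ≥ 0: smallest is 2035 mod 123 = 67 (at t = -16), with q = -96.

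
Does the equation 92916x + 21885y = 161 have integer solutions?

gcd(92916, 21885):
  92916 = 4×21885 + 5376
  21885 = 4×5376 + 381
  5376 = 14×381 + 42
  381 = 9×42 + 3
  42 = 14×3
so gcd(92916, 21885) = 3.
3 does not divide 161 (remainder 2), so no integer solutions.

no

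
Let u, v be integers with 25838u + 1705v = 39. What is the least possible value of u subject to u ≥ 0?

1193

gcd(25838, 1705) = 1  (25838 = 15*1705 + 263, 1705 = 6*263 + 127, 263 = 2*127 + 9, 127 = 14*9 + 1, 9 = 9*1).
1 divides 39, so solutions exist.
Back-substituting, 25838*(-188) + 1705*(2849) = 1.
Scale by 39/1 = 39: (u₀, v₀) = (-7332, 111111).
General solution: u = -7332 + 1705t, v = 111111 - 25838t for integer t.
u ≥ 0: smallest is -7332 mod 1705 = 1193 (at t = 5), with v = -18079.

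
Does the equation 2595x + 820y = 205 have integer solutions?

yes

gcd(2595, 820) = 5  (2595 = 3*820 + 135, 820 = 6*135 + 10, 135 = 13*10 + 5, 10 = 2*5).
5 divides 205, so integer solutions exist.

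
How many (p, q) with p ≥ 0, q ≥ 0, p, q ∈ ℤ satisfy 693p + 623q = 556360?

9

gcd(693, 623) = 7.
By Bézout, 693×(9) + 623×(-10) = 7.
One solution: (27, 863).
General: p = 27 + 89t, q = 863 - 99t.
p ≥ 0 ⇒ t ≥ 0; q ≥ 0 ⇒ t ≤ 8. So t ∈ [0, 8]: 9 solutions.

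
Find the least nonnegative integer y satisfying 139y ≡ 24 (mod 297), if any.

60

gcd(297, 139) = 1  (297 = 2·139 + 19, 139 = 7·19 + 6, 19 = 3·6 + 1, 6 = 6·1).
1 divides 24, so solutions exist.
Back-substituting, 139·(-47) + 297·(22) = 1.
So 139·(-47) ≡ 1 (mod 297); multiply by 24: y ≡ -1128 (mod 297).
Smallest nonnegative: y = -1128 mod 297 = 60.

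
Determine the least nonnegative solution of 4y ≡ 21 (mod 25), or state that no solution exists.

gcd(25, 4):
  25 = 6*4 + 1
  4 = 4*1
so gcd(25, 4) = 1.
1 divides 21, so solutions exist.
Back-substitute for Bézout coefficients:
  1 = 25 - 6*4
  ... = 4*(-6) + 25*(1)
So 4*(-6) ≡ 1 (mod 25); multiply by 21: y ≡ -126 (mod 25).
Smallest nonnegative: y = -126 mod 25 = 24.

24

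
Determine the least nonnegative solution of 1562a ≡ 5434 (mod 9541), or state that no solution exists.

gcd(9541, 1562) = 1.
1 divides 5434, so solutions exist.
By Bézout, 1562×(1863) + 9541×(-305) = 1.
So 1562×(1863) ≡ 1 (mod 9541); multiply by 5434: a ≡ 10123542 (mod 9541).
Smallest nonnegative: a = 10123542 mod 9541 = 541.

541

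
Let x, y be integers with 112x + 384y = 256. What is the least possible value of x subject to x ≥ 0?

16

gcd(384, 112):
  384 = 3*112 + 48
  112 = 2*48 + 16
  48 = 3*16
so gcd(384, 112) = 16.
16 divides 256, so solutions exist.
Back-substitute for Bézout coefficients:
  16 = 112 - 2*48
  ... = 112*(7) + 384*(-2)
Scale by 256/16 = 16: (x₀, y₀) = (112, -32).
General solution: x = 112 + 24t, y = -32 - 7t for integer t.
x ≥ 0: smallest is 112 mod 24 = 16 (at t = -4), with y = -4.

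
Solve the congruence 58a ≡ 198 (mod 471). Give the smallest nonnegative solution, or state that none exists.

gcd(471, 58) = 1.
1 divides 198, so solutions exist.
By Bézout, 58·(-203) + 471·(25) = 1.
So 58·(-203) ≡ 1 (mod 471); multiply by 198: a ≡ -40194 (mod 471).
Smallest nonnegative: a = -40194 mod 471 = 312.

312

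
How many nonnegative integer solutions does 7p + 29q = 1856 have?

gcd(29, 7) = 1.
By Bézout, 7·(-4) + 29·(1) = 1.
One solution: (0, 64).
General: p = 0 + 29t, q = 64 - 7t.
p ≥ 0 ⇒ t ≥ 0; q ≥ 0 ⇒ t ≤ 9. So t ∈ [0, 9]: 10 solutions.

10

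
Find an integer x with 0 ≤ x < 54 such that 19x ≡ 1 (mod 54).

37

gcd(54, 19):
  54 = 2×19 + 16
  19 = 1×16 + 3
  16 = 5×3 + 1
  3 = 3×1
so gcd(54, 19) = 1.
Back-substitute for Bézout coefficients:
  1 = 16 - 5×3
  ... = 19×(-17) + 54×(6)
So 19×-17 ≡ 1 (mod 54), and -17 mod 54 = 37.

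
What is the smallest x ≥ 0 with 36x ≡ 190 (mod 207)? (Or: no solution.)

gcd(207, 36) = 9.
9 does not divide 190, so the congruence has no solution.

no solution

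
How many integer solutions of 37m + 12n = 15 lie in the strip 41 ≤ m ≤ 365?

gcd(37, 12):
  37 = 3*12 + 1
  12 = 12*1
so gcd(37, 12) = 1.
Back-substitute for Bézout coefficients:
  1 = 37 - 3*12
  ... = 37*(1) + 12*(-3)
Scale by 15: particular solution (15, -45); reduce m mod 12: (3, -8).
General solution: m = 3 + 12t, n = -8 - 37t for integer t.
41 ≤ 3 + 12t ≤ 365 gives t ∈ [4, 30], which is 27 values.

27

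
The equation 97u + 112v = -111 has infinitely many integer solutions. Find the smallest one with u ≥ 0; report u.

gcd(112, 97) = 1.
1 divides -111, so solutions exist.
By Bézout, 97*(-15) + 112*(13) = 1.
Scale by -111/1 = -111: (u₀, v₀) = (1665, -1443).
General solution: u = 1665 + 112t, v = -1443 - 97t for integer t.
u ≥ 0: smallest is 1665 mod 112 = 97 (at t = -14), with v = -85.

97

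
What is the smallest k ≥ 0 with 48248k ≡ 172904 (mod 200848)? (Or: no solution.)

24839

gcd(200848, 48248) = 8  (200848 = 4*48248 + 7856, 48248 = 6*7856 + 1112, 7856 = 7*1112 + 72, 1112 = 15*72 + 32, 72 = 2*32 + 8, 32 = 4*8).
8 divides 172904, so solutions exist.
Back-substituting, 48248*(-5599) + 200848*(1345) = 8.
So 48248*(-5599) ≡ 8 (mod 200848); multiply by 21613: k ≡ -121011187 (mod 25106).
Smallest nonnegative: k = -121011187 mod 25106 = 24839.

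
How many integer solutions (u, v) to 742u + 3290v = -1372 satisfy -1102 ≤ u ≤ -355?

gcd(3290, 742) = 14  (3290 = 4·742 + 322, 742 = 2·322 + 98, 322 = 3·98 + 28, 98 = 3·28 + 14, 28 = 2·14).
Back-substituting, 742·(102) + 3290·(-23) = 14.
Scale by -98: particular solution (-9996, 2254); reduce u mod 235: (109, -25).
General solution: u = 109 + 235t, v = -25 - 53t for integer t.
-1102 ≤ 109 + 235t ≤ -355 gives t ∈ [-5, -2], which is 4 values.

4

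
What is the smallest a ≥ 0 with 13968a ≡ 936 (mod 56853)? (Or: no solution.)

gcd(56853, 13968) = 9.
9 divides 936, so solutions exist.
By Bézout, 13968*(1217) + 56853*(-299) = 9.
So 13968*(1217) ≡ 9 (mod 56853); multiply by 104: a ≡ 126568 (mod 6317).
Smallest nonnegative: a = 126568 mod 6317 = 228.

228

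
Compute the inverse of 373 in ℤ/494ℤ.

445

gcd(494, 373):
  494 = 1*373 + 121
  373 = 3*121 + 10
  121 = 12*10 + 1
  10 = 10*1
so gcd(494, 373) = 1.
Back-substitute for Bézout coefficients:
  1 = 121 - 12*10
  ... = 373*(-49) + 494*(37)
So 373*-49 ≡ 1 (mod 494), and -49 mod 494 = 445.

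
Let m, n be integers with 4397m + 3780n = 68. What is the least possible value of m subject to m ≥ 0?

2224

gcd(4397, 3780):
  4397 = 1*3780 + 617
  3780 = 6*617 + 78
  617 = 7*78 + 71
  78 = 1*71 + 7
  71 = 10*7 + 1
  7 = 7*1
so gcd(4397, 3780) = 1.
1 divides 68, so solutions exist.
Back-substitute for Bézout coefficients:
  1 = 71 - 10*7
  ... = 4397*(533) + 3780*(-620)
Scale by 68/1 = 68: (m₀, n₀) = (36244, -42160).
General solution: m = 36244 + 3780t, n = -42160 - 4397t for integer t.
m ≥ 0: smallest is 36244 mod 3780 = 2224 (at t = -9), with n = -2587.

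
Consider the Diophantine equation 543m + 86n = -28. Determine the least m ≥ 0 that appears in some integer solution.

gcd(543, 86):
  543 = 6*86 + 27
  86 = 3*27 + 5
  27 = 5*5 + 2
  5 = 2*2 + 1
  2 = 2*1
so gcd(543, 86) = 1.
1 divides -28, so solutions exist.
Back-substitute for Bézout coefficients:
  1 = 5 - 2*2
  ... = 543*(-35) + 86*(221)
Scale by -28/1 = -28: (m₀, n₀) = (980, -6188).
General solution: m = 980 + 86t, n = -6188 - 543t for integer t.
m ≥ 0: smallest is 980 mod 86 = 34 (at t = -11), with n = -215.

34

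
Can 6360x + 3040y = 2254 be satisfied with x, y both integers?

no

gcd(6360, 3040) = 40.
40 does not divide 2254 (remainder 14), so no integer solutions.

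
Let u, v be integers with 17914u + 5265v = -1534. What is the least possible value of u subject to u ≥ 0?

gcd(17914, 5265) = 13.
13 divides -1534, so solutions exist.
By Bézout, 17914*(82) + 5265*(-279) = 13.
Scale by -1534/13 = -118: (u₀, v₀) = (-9676, 32922).
General solution: u = -9676 + 405t, v = 32922 - 1378t for integer t.
u ≥ 0: smallest is -9676 mod 405 = 44 (at t = 24), with v = -150.

44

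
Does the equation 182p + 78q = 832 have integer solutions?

gcd(182, 78) = 26  (182 = 2·78 + 26, 78 = 3·26).
26 divides 832, so integer solutions exist.

yes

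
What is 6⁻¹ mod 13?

gcd(13, 6) = 1  (13 = 2×6 + 1, 6 = 6×1).
Back-substituting, 6×(-2) + 13×(1) = 1.
So 6×-2 ≡ 1 (mod 13), and -2 mod 13 = 11.

11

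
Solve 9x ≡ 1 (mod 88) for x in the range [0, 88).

gcd(88, 9):
  88 = 9*9 + 7
  9 = 1*7 + 2
  7 = 3*2 + 1
  2 = 2*1
so gcd(88, 9) = 1.
Back-substitute for Bézout coefficients:
  1 = 7 - 3*2
  ... = 9*(-39) + 88*(4)
So 9*-39 ≡ 1 (mod 88), and -39 mod 88 = 49.

49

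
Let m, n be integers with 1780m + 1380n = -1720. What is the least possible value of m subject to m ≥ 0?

44

gcd(1780, 1380) = 20  (1780 = 1·1380 + 400, 1380 = 3·400 + 180, 400 = 2·180 + 40, 180 = 4·40 + 20, 40 = 2·20).
20 divides -1720, so solutions exist.
Back-substituting, 1780·(-31) + 1380·(40) = 20.
Scale by -1720/20 = -86: (m₀, n₀) = (2666, -3440).
General solution: m = 2666 + 69t, n = -3440 - 89t for integer t.
m ≥ 0: smallest is 2666 mod 69 = 44 (at t = -38), with n = -58.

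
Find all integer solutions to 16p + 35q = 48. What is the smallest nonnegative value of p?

gcd(35, 16) = 1.
1 divides 48, so solutions exist.
By Bézout, 16×(11) + 35×(-5) = 1.
Scale by 48/1 = 48: (p₀, q₀) = (528, -240).
General solution: p = 528 + 35t, q = -240 - 16t for integer t.
p ≥ 0: smallest is 528 mod 35 = 3 (at t = -15), with q = 0.

3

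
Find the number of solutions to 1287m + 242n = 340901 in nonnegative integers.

12

gcd(1287, 242) = 11.
By Bézout, 1287×(-3) + 242×(16) = 11.
One solution: (21, 1297).
General: m = 21 + 22t, n = 1297 - 117t.
m ≥ 0 ⇒ t ≥ 0; n ≥ 0 ⇒ t ≤ 11. So t ∈ [0, 11]: 12 solutions.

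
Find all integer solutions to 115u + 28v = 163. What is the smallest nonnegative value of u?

17

gcd(115, 28) = 1.
1 divides 163, so solutions exist.
By Bézout, 115×(-9) + 28×(37) = 1.
Scale by 163/1 = 163: (u₀, v₀) = (-1467, 6031).
General solution: u = -1467 + 28t, v = 6031 - 115t for integer t.
u ≥ 0: smallest is -1467 mod 28 = 17 (at t = 53), with v = -64.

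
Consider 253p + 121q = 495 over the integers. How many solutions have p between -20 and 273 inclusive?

26

gcd(253, 121) = 11  (253 = 2×121 + 11, 121 = 11×11).
Back-substituting, 253×(1) + 121×(-2) = 11.
Scale by 45: particular solution (45, -90); reduce p mod 11: (1, 2).
General solution: p = 1 + 11t, q = 2 - 23t for integer t.
-20 ≤ 1 + 11t ≤ 273 gives t ∈ [-1, 24], which is 26 values.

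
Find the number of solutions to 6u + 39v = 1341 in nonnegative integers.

gcd(39, 6) = 3  (39 = 6·6 + 3, 6 = 2·3).
Back-substituting, 6·(-6) + 39·(1) = 3.
Scale by 447: one solution is (-2682, 447). Reduce u mod 13: (9, 33).
General: u = 9 + 13t, v = 33 - 2t.
u ≥ 0 ⇒ t ≥ 0; v ≥ 0 ⇒ t ≤ 16. So t ∈ [0, 16]: 17 solutions.

17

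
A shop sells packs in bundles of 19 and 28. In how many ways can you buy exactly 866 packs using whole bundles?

Need nonnegative integers with 19j + 28k = 866.
gcd(19, 28) = 1, and 19·(3) + 28·(-2) = 1.
So (j₀, k₀) = (2598, -1732); general j = 2598 + 28t, k = -1732 - 19t.
j ≥ 0 ⇒ t ≥ -92; k ≥ 0 ⇒ t ≤ -92. That's 1 value of t.

1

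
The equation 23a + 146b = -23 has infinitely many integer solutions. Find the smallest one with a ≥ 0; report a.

145

gcd(146, 23) = 1  (146 = 6·23 + 8, 23 = 2·8 + 7, 8 = 1·7 + 1, 7 = 7·1).
1 divides -23, so solutions exist.
Back-substituting, 23·(-19) + 146·(3) = 1.
Scale by -23/1 = -23: (a₀, b₀) = (437, -69).
General solution: a = 437 + 146t, b = -69 - 23t for integer t.
a ≥ 0: smallest is 437 mod 146 = 145 (at t = -2), with b = -23.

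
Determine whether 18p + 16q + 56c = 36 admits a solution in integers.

gcd(18, 16) = 2.
gcd(2, 56) = 2.
2 divides 36, so integer solutions exist.

yes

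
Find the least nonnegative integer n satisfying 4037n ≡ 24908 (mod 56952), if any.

12844

gcd(56952, 4037):
  56952 = 14×4037 + 434
  4037 = 9×434 + 131
  434 = 3×131 + 41
  131 = 3×41 + 8
  41 = 5×8 + 1
  8 = 8×1
so gcd(56952, 4037) = 1.
1 divides 24908, so solutions exist.
Back-substitute for Bézout coefficients:
  1 = 41 - 5×8
  ... = 4037×(-6955) + 56952×(493)
So 4037×(-6955) ≡ 1 (mod 56952); multiply by 24908: n ≡ -173235140 (mod 56952).
Smallest nonnegative: n = -173235140 mod 56952 = 12844.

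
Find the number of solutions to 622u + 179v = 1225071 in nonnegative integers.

gcd(622, 179) = 1  (622 = 3×179 + 85, 179 = 2×85 + 9, 85 = 9×9 + 4, 9 = 2×4 + 1, 4 = 4×1).
Back-substituting, 622×(-40) + 179×(139) = 1.
Scale by 1225071: one solution is (-49002840, 170284869). Reduce u mod 179: (21, 6771).
General: u = 21 + 179t, v = 6771 - 622t.
u ≥ 0 ⇒ t ≥ 0; v ≥ 0 ⇒ t ≤ 10. So t ∈ [0, 10]: 11 solutions.

11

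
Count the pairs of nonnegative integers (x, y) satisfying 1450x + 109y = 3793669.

gcd(1450, 109) = 1  (1450 = 13*109 + 33, 109 = 3*33 + 10, 33 = 3*10 + 3, 10 = 3*3 + 1, 3 = 3*1).
Back-substituting, 1450*(-33) + 109*(439) = 1.
Scale by 3793669: one solution is (-125191077, 1665420691). Reduce x mod 109: (1, 34791).
General: x = 1 + 109t, y = 34791 - 1450t.
x ≥ 0 ⇒ t ≥ 0; y ≥ 0 ⇒ t ≤ 23. So t ∈ [0, 23]: 24 solutions.

24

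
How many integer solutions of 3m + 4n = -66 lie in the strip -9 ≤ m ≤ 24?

8

gcd(4, 3):
  4 = 1·3 + 1
  3 = 3·1
so gcd(4, 3) = 1.
Back-substitute for Bézout coefficients:
  1 = 4 - 1·3
  ... = 3·(-1) + 4·(1)
Scale by -66: particular solution (66, -66); reduce m mod 4: (2, -18).
General solution: m = 2 + 4t, n = -18 - 3t for integer t.
-9 ≤ 2 + 4t ≤ 24 gives t ∈ [-2, 5], which is 8 values.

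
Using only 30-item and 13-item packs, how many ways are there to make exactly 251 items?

Need nonnegative integers with 30j + 13k = 251.
gcd(30, 13) = 1, and 30·(-3) + 13·(7) = 1.
So (j₀, k₀) = (-753, 1757); general j = -753 + 13t, k = 1757 - 30t.
j ≥ 0 ⇒ t ≥ 58; k ≥ 0 ⇒ t ≤ 58. That's 1 value of t.

1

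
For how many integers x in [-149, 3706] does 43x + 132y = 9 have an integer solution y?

30

gcd(132, 43) = 1.
By Bézout, 43*(43) + 132*(-14) = 1.
Particular solution: (123, -40).
General solution: x = 123 + 132t, y = -40 - 43t for integer t.
-149 ≤ 123 + 132t ≤ 3706 gives t ∈ [-2, 27], which is 30 values.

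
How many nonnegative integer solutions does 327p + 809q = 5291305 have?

gcd(809, 327):
  809 = 2·327 + 155
  327 = 2·155 + 17
  155 = 9·17 + 2
  17 = 8·2 + 1
  2 = 2·1
so gcd(809, 327) = 1.
Back-substitute for Bézout coefficients:
  1 = 17 - 8·2
  ... = 327·(381) + 809·(-154)
Scale by 5291305: one solution is (2015987205, -814860970). Reduce p mod 809: (464, 6353).
General: p = 464 + 809t, q = 6353 - 327t.
p ≥ 0 ⇒ t ≥ 0; q ≥ 0 ⇒ t ≤ 19. So t ∈ [0, 19]: 20 solutions.

20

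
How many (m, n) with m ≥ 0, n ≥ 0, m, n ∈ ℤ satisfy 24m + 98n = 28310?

24

gcd(98, 24) = 2  (98 = 4×24 + 2, 24 = 12×2).
Back-substituting, 24×(-4) + 98×(1) = 2.
Scale by 14155: one solution is (-56620, 14155). Reduce m mod 49: (24, 283).
General: m = 24 + 49t, n = 283 - 12t.
m ≥ 0 ⇒ t ≥ 0; n ≥ 0 ⇒ t ≤ 23. So t ∈ [0, 23]: 24 solutions.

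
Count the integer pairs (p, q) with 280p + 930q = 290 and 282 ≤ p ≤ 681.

5

gcd(930, 280) = 10  (930 = 3*280 + 90, 280 = 3*90 + 10, 90 = 9*10).
Back-substituting, 280*(10) + 930*(-3) = 10.
Scale by 29: particular solution (290, -87); reduce p mod 93: (11, -3).
General solution: p = 11 + 93t, q = -3 - 28t for integer t.
282 ≤ 11 + 93t ≤ 681 gives t ∈ [3, 7], which is 5 values.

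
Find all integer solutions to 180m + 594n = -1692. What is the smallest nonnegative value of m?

gcd(594, 180):
  594 = 3*180 + 54
  180 = 3*54 + 18
  54 = 3*18
so gcd(594, 180) = 18.
18 divides -1692, so solutions exist.
Back-substitute for Bézout coefficients:
  18 = 180 - 3*54
  ... = 180*(10) + 594*(-3)
Scale by -1692/18 = -94: (m₀, n₀) = (-940, 282).
General solution: m = -940 + 33t, n = 282 - 10t for integer t.
m ≥ 0: smallest is -940 mod 33 = 17 (at t = 29), with n = -8.

17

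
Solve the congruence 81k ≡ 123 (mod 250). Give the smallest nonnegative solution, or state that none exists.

233

gcd(250, 81):
  250 = 3*81 + 7
  81 = 11*7 + 4
  7 = 1*4 + 3
  4 = 1*3 + 1
  3 = 3*1
so gcd(250, 81) = 1.
1 divides 123, so solutions exist.
Back-substitute for Bézout coefficients:
  1 = 4 - 1*3
  ... = 81*(71) + 250*(-23)
So 81*(71) ≡ 1 (mod 250); multiply by 123: k ≡ 8733 (mod 250).
Smallest nonnegative: k = 8733 mod 250 = 233.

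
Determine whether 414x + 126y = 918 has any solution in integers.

gcd(414, 126) = 18.
18 divides 918, so integer solutions exist.

yes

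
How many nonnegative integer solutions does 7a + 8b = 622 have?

gcd(8, 7) = 1.
By Bézout, 7·(-1) + 8·(1) = 1.
One solution: (2, 76).
General: a = 2 + 8t, b = 76 - 7t.
a ≥ 0 ⇒ t ≥ 0; b ≥ 0 ⇒ t ≤ 10. So t ∈ [0, 10]: 11 solutions.

11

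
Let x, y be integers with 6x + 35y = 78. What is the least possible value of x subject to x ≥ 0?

gcd(35, 6) = 1.
1 divides 78, so solutions exist.
By Bézout, 6×(6) + 35×(-1) = 1.
Scale by 78/1 = 78: (x₀, y₀) = (468, -78).
General solution: x = 468 + 35t, y = -78 - 6t for integer t.
x ≥ 0: smallest is 468 mod 35 = 13 (at t = -13), with y = 0.

13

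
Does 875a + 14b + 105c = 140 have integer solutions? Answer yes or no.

gcd(875, 14) = 7  (875 = 62*14 + 7, 14 = 2*7).
gcd(7, 105) = 7.
7 divides 140, so integer solutions exist.

yes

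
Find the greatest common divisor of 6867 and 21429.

gcd(21429, 6867):
  21429 = 3·6867 + 828
  6867 = 8·828 + 243
  828 = 3·243 + 99
  243 = 2·99 + 45
  99 = 2·45 + 9
  45 = 5·9
so gcd(21429, 6867) = 9.

9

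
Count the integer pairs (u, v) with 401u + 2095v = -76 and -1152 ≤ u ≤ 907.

1

gcd(2095, 401) = 1.
By Bézout, 401·(256) + 2095·(-49) = 1.
Particular solution: (1494, -286).
General solution: u = 1494 + 2095t, v = -286 - 401t for integer t.
-1152 ≤ 1494 + 2095t ≤ 907 gives t ∈ [-1, -1], which is 1 value.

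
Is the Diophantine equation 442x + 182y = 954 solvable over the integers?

gcd(442, 182):
  442 = 2*182 + 78
  182 = 2*78 + 26
  78 = 3*26
so gcd(442, 182) = 26.
26 does not divide 954 (remainder 18), so no integer solutions.

no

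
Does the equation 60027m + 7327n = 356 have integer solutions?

no

gcd(60027, 7327) = 17  (60027 = 8·7327 + 1411, 7327 = 5·1411 + 272, 1411 = 5·272 + 51, 272 = 5·51 + 17, 51 = 3·17).
17 does not divide 356 (remainder 16), so no integer solutions.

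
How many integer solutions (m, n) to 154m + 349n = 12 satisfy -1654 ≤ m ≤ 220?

5

gcd(349, 154) = 1.
By Bézout, 154·(34) + 349·(-15) = 1.
Particular solution: (59, -26).
General solution: m = 59 + 349t, n = -26 - 154t for integer t.
-1654 ≤ 59 + 349t ≤ 220 gives t ∈ [-4, 0], which is 5 values.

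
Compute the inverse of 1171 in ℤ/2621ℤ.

gcd(2621, 1171) = 1  (2621 = 2*1171 + 279, 1171 = 4*279 + 55, 279 = 5*55 + 4, 55 = 13*4 + 3, 4 = 1*3 + 1, 3 = 3*1).
Back-substituting, 1171*(-667) + 2621*(298) = 1.
So 1171*-667 ≡ 1 (mod 2621), and -667 mod 2621 = 1954.

1954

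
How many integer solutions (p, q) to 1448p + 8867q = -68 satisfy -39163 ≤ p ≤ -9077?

gcd(8867, 1448) = 1.
By Bézout, 1448×(2774) + 8867×(-453) = 1.
Particular solution: (6442, -1052).
General solution: p = 6442 + 8867t, q = -1052 - 1448t for integer t.
-39163 ≤ 6442 + 8867t ≤ -9077 gives t ∈ [-5, -2], which is 4 values.

4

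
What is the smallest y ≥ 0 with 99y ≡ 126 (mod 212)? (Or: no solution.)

194

gcd(212, 99) = 1.
1 divides 126, so solutions exist.
By Bézout, 99*(15) + 212*(-7) = 1.
So 99*(15) ≡ 1 (mod 212); multiply by 126: y ≡ 1890 (mod 212).
Smallest nonnegative: y = 1890 mod 212 = 194.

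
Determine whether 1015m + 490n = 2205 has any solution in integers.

gcd(1015, 490) = 35  (1015 = 2×490 + 35, 490 = 14×35).
35 divides 2205, so integer solutions exist.

yes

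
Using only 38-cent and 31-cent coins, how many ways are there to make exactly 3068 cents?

Need nonnegative integers with 38j + 31k = 3068.
gcd(38, 31) = 1, and 38·(9) + 31·(-11) = 1.
So (j₀, k₀) = (27612, -33748); general j = 27612 + 31t, k = -33748 - 38t.
j ≥ 0 ⇒ t ≥ -890; k ≥ 0 ⇒ t ≤ -889. That's 2 values of t.

2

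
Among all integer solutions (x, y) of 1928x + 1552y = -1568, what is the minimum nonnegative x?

66

gcd(1928, 1552):
  1928 = 1·1552 + 376
  1552 = 4·376 + 48
  376 = 7·48 + 40
  48 = 1·40 + 8
  40 = 5·8
so gcd(1928, 1552) = 8.
8 divides -1568, so solutions exist.
Back-substitute for Bézout coefficients:
  8 = 48 - 1·40
  ... = 1928·(-33) + 1552·(41)
Scale by -1568/8 = -196: (x₀, y₀) = (6468, -8036).
General solution: x = 6468 + 194t, y = -8036 - 241t for integer t.
x ≥ 0: smallest is 6468 mod 194 = 66 (at t = -33), with y = -83.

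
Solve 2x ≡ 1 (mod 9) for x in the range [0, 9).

5

gcd(9, 2):
  9 = 4·2 + 1
  2 = 2·1
so gcd(9, 2) = 1.
Back-substitute for Bézout coefficients:
  1 = 9 - 4·2
  ... = 2·(-4) + 9·(1)
So 2·-4 ≡ 1 (mod 9), and -4 mod 9 = 5.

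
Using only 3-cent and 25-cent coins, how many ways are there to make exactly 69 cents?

Need nonnegative integers with 3j + 25k = 69.
gcd(3, 25) = 1, and 3·(-8) + 25·(1) = 1.
So (j₀, k₀) = (-552, 69); general j = -552 + 25t, k = 69 - 3t.
j ≥ 0 ⇒ t ≥ 23; k ≥ 0 ⇒ t ≤ 23. That's 1 value of t.

1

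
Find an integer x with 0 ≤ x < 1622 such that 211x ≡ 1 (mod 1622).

123

gcd(1622, 211) = 1  (1622 = 7×211 + 145, 211 = 1×145 + 66, 145 = 2×66 + 13, 66 = 5×13 + 1, 13 = 13×1).
Back-substituting, 211×(123) + 1622×(-16) = 1.
So 211×123 ≡ 1 (mod 1622), and 123 mod 1622 = 123.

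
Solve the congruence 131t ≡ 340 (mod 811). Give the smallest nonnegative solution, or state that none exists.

405

gcd(811, 131) = 1.
1 divides 340, so solutions exist.
By Bézout, 131×(-130) + 811×(21) = 1.
So 131×(-130) ≡ 1 (mod 811); multiply by 340: t ≡ -44200 (mod 811).
Smallest nonnegative: t = -44200 mod 811 = 405.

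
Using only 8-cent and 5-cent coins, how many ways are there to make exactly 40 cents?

2

Need nonnegative integers with 8j + 5k = 40.
gcd(8, 5) = 1, and 8·(2) + 5·(-3) = 1.
So (j₀, k₀) = (80, -120); general j = 80 + 5t, k = -120 - 8t.
j ≥ 0 ⇒ t ≥ -16; k ≥ 0 ⇒ t ≤ -15. That's 2 values of t.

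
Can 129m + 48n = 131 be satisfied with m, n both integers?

gcd(129, 48) = 3.
3 does not divide 131 (remainder 2), so no integer solutions.

no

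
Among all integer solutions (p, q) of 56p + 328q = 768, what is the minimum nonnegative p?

2

gcd(328, 56):
  328 = 5*56 + 48
  56 = 1*48 + 8
  48 = 6*8
so gcd(328, 56) = 8.
8 divides 768, so solutions exist.
Back-substitute for Bézout coefficients:
  8 = 56 - 1*48
  ... = 56*(6) + 328*(-1)
Scale by 768/8 = 96: (p₀, q₀) = (576, -96).
General solution: p = 576 + 41t, q = -96 - 7t for integer t.
p ≥ 0: smallest is 576 mod 41 = 2 (at t = -14), with q = 2.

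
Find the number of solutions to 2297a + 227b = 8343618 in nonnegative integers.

16

gcd(2297, 227) = 1  (2297 = 10×227 + 27, 227 = 8×27 + 11, 27 = 2×11 + 5, 11 = 2×5 + 1, 5 = 5×1).
Back-substituting, 2297×(-42) + 227×(425) = 1.
Scale by 8343618: one solution is (-350431956, 3546037650). Reduce a mod 227: (202, 34712).
General: a = 202 + 227t, b = 34712 - 2297t.
a ≥ 0 ⇒ t ≥ 0; b ≥ 0 ⇒ t ≤ 15. So t ∈ [0, 15]: 16 solutions.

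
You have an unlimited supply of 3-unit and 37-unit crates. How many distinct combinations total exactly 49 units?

1

Need nonnegative integers with 3j + 37k = 49.
gcd(3, 37) = 1, and 3·(-12) + 37·(1) = 1.
So (j₀, k₀) = (-588, 49); general j = -588 + 37t, k = 49 - 3t.
j ≥ 0 ⇒ t ≥ 16; k ≥ 0 ⇒ t ≤ 16. That's 1 value of t.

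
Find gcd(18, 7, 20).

1

gcd(18, 7) = 1.
gcd(1, 20) = 1.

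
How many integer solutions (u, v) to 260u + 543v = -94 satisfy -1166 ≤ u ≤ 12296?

25

gcd(543, 260) = 1.
By Bézout, 260×(236) + 543×(-113) = 1.
Particular solution: (79, -38).
General solution: u = 79 + 543t, v = -38 - 260t for integer t.
-1166 ≤ 79 + 543t ≤ 12296 gives t ∈ [-2, 22], which is 25 values.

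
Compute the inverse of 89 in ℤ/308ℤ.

45

gcd(308, 89) = 1.
By Bézout, 89×(45) + 308×(-13) = 1.
So 89×45 ≡ 1 (mod 308), and 45 mod 308 = 45.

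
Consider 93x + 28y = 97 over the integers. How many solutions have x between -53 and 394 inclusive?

16

gcd(93, 28) = 1.
By Bézout, 93×(-3) + 28×(10) = 1.
Particular solution: (17, -53).
General solution: x = 17 + 28t, y = -53 - 93t for integer t.
-53 ≤ 17 + 28t ≤ 394 gives t ∈ [-2, 13], which is 16 values.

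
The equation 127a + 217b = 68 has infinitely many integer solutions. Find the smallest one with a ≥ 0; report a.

gcd(217, 127) = 1  (217 = 1*127 + 90, 127 = 1*90 + 37, 90 = 2*37 + 16, 37 = 2*16 + 5, 16 = 3*5 + 1, 5 = 5*1).
1 divides 68, so solutions exist.
Back-substituting, 127*(-41) + 217*(24) = 1.
Scale by 68/1 = 68: (a₀, b₀) = (-2788, 1632).
General solution: a = -2788 + 217t, b = 1632 - 127t for integer t.
a ≥ 0: smallest is -2788 mod 217 = 33 (at t = 13), with b = -19.

33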